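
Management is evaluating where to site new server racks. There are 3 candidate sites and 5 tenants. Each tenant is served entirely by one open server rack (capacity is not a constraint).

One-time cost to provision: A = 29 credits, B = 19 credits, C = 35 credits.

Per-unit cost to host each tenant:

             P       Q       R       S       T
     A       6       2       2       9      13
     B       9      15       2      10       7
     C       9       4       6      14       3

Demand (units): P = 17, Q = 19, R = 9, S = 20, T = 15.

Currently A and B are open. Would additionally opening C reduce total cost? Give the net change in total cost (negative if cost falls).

Yes — net change −25 (cost falls by 25).

Current service cost with {A, B}: 443.
Adding C: each tenant re-picks its cheapest; new service cost 383, saving 60.
Extra fixed cost: 35. Net change = 35 − 60 = -25.
(Totals: 491 → 466.)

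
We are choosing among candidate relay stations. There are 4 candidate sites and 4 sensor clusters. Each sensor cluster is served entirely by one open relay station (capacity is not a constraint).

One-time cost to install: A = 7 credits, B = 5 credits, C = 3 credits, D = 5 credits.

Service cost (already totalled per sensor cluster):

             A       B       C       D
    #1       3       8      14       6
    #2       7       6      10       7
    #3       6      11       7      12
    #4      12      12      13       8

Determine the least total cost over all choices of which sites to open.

Minimum total cost: 35

For any fixed open set, each sensor cluster goes to its cheapest open site; total = fixed + service.
{A}: #1→A 3, #2→A 7, #3→A 6, #4→A 12. Service 28; fixed 7; total 35.
{A, D}: service 24 + fixed 12 = 36
{C, D}: #1→D 6, #2→D 7, #3→C 7, #4→D 8. Service 28; fixed 8; total 36.
{A, B, C, D}: #1→A 3, #2→B 6, #3→A 6, #4→D 8. Service 23; fixed 20; total 43.
No other subset beats 35.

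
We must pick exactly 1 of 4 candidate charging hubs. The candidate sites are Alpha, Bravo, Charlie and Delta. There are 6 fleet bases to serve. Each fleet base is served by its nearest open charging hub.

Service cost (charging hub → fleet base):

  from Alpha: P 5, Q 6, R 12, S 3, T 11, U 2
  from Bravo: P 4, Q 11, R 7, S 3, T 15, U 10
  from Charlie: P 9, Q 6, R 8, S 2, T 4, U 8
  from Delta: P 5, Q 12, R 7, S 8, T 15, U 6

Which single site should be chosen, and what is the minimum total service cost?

With exactly 1 open, each fleet base uses its cheapest among the chosen.
{Charlie}: P→Charlie 9, Q→Charlie 6, R→Charlie 8, S→Charlie 2, T→Charlie 4, U→Charlie 8. Service cost 37.
{Alpha}: service cost 39
{Bravo}: service cost 50
Among all 4 size-1 choices, {Charlie} is lowest.

Choose Charlie only; total service cost 37.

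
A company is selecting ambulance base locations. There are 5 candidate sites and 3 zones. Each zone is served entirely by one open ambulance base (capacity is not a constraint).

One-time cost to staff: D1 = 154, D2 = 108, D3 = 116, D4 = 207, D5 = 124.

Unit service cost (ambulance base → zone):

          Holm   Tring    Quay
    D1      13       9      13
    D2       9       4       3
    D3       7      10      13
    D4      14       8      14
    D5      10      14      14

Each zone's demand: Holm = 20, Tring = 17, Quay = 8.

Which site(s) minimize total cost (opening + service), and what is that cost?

For any fixed open set, each zone goes to its cheapest open site; total = fixed + service.
{D2}: Holm→D2 9·20=180, Tring→D2 4·17=68, Quay→D2 3·8=24. Service 272; fixed 108; total 380.
{D2, D3}: Holm→D3 7·20=140, Tring→D2 4·17=68, Quay→D2 3·8=24. Service 232; fixed 224; total 456.
{D2, D5}: Holm→D2 9·20=180, Tring→D2 4·17=68, Quay→D2 3·8=24. Service 272; fixed 232; total 504.
{D1, D2, D3, D4, D5}: Holm→D3 7·20=140, Tring→D2 4·17=68, Quay→D2 3·8=24. Service 232; fixed 709; total 941.
No other subset beats 380.

Open D2 only; minimum total cost 380.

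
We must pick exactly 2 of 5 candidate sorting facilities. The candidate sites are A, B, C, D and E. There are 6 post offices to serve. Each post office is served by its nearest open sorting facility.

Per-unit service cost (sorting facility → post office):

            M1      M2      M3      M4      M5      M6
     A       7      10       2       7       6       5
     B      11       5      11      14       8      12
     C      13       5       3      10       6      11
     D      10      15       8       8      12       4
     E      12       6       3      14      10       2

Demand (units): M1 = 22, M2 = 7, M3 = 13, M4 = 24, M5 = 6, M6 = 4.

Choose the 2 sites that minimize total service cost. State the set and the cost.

Choose A and E; total service cost 434.

With exactly 2 open, each post office uses its cheapest among the chosen.
{A, E}: M1→A 7·22=154, M2→E 6·7=42, M3→A 2·13=26, M4→A 7·24=168, M5→A 6·6=36, M6→E 2·4=8. Service cost 434.
{A, B}: service cost 439
{A, C}: service cost 439
Among all 10 size-2 choices, {A, E} is lowest.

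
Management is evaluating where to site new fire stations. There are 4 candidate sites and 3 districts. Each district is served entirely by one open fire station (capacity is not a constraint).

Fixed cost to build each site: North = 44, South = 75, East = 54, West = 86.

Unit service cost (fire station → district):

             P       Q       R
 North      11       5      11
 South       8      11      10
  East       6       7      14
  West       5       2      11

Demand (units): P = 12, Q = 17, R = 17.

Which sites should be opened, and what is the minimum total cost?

Open West only; minimum total cost 367.

For any fixed open set, each district goes to its cheapest open site; total = fixed + service.
{West}: P→West 5·12=60, Q→West 2·17=34, R→West 11·17=187. Service 281; fixed 86; total 367.
{North, West}: service 281 + fixed 130 = 411
{East, West}: service 281 + fixed 140 = 421
{North, South, East, West}: service 264 + fixed 259 = 523
No other subset beats 367.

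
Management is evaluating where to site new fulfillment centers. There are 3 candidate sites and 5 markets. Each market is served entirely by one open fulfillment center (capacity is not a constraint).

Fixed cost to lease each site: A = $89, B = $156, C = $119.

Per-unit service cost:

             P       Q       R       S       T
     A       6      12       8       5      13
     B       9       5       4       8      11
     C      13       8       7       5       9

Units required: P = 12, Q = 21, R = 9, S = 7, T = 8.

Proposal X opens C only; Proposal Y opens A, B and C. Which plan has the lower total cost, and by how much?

Proposal X is cheaper by 71.

Proposal X: {C}: P→C 13·12=156, Q→C 8·21=168, R→C 7·9=63, S→C 5·7=35, T→C 9·8=72. Service 494; fixed 119; total 613.
Proposal Y: {A, B, C}: P→A 6·12=72, Q→B 5·21=105, R→B 4·9=36, S→A 5·7=35, T→C 9·8=72. Service 320; fixed 364; total 684.
Difference: |613 − 684| = 71.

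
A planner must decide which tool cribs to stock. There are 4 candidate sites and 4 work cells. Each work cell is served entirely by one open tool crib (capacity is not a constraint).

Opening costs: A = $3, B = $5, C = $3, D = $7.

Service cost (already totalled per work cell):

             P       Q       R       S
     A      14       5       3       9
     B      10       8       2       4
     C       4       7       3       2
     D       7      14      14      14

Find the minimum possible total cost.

For any fixed open set, each work cell goes to its cheapest open site; total = fixed + service.
{C}: P→C 4, Q→C 7, R→C 3, S→C 2. Service 16; fixed 3; total 19.
{A, C}: service 14 + fixed 6 = 20
{B, C}: P→C 4, Q→C 7, R→B 2, S→C 2. Service 15; fixed 8; total 23.
{A, B, C, D}: P→C 4, Q→A 5, R→B 2, S→C 2. Service 13; fixed 18; total 31.
(All 15 nonempty subsets were checked; C only is lowest.)

Minimum total cost: 19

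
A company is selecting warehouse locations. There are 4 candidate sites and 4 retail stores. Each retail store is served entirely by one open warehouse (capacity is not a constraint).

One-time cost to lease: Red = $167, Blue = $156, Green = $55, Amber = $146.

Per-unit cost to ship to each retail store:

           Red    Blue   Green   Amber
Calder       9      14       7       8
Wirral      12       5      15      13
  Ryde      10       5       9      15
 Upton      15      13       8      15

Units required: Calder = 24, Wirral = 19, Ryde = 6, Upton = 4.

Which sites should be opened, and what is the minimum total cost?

Open Blue and Green; minimum total cost 536.

For any fixed open set, each retail store goes to its cheapest open site; total = fixed + service.
{Blue, Green}: Calder→Green 7·24=168, Wirral→Blue 5·19=95, Ryde→Blue 5·6=30, Upton→Green 8·4=32. Service 325; fixed 211; total 536.
{Green}: service 539 + fixed 55 = 594
{Blue}: service 513 + fixed 156 = 669
{Red, Blue, Green, Amber}: Calder→Green 7·24=168, Wirral→Blue 5·19=95, Ryde→Blue 5·6=30, Upton→Green 8·4=32. Service 325; fixed 524; total 849.
(All 15 nonempty subsets were checked; Blue and Green is lowest.)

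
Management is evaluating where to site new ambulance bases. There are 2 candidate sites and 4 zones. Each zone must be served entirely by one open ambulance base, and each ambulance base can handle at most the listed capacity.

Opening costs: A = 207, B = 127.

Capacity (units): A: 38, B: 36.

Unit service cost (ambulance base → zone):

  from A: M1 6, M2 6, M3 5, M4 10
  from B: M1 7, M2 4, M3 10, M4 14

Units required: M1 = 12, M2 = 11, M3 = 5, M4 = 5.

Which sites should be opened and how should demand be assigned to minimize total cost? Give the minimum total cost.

Minimum total cost: 375

Open {B}: M1→B 7·12=84, M2→B 4·11=44, M3→B 10·5=50, M4→B 14·5=70.
Loads: B carries 33/36. Service 248; fixed 127; total 375.
Next best feasible plan costs 420.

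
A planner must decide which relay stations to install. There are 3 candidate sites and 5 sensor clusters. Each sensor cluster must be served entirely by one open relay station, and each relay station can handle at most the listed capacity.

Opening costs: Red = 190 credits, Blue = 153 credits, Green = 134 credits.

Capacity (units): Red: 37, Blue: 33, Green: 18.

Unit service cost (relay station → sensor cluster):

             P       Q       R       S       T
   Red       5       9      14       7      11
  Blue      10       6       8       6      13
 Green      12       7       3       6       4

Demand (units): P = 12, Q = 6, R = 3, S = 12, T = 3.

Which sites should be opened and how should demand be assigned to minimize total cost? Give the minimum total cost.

Minimum total cost: 463

Open {Red}: P→Red 5·12=60, Q→Red 9·6=54, R→Red 14·3=42, S→Red 7·12=84, T→Red 11·3=33.
Loads: Red carries 36/37. Service 273; fixed 190; total 463.
Next best feasible plan costs 531.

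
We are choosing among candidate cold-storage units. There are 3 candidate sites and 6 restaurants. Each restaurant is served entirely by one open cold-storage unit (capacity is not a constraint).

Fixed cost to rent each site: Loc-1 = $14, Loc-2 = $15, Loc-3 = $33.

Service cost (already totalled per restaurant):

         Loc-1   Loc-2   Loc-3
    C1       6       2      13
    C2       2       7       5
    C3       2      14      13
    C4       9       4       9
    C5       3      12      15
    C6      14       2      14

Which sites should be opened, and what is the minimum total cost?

Open Loc-1 and Loc-2; minimum total cost 44.

For any fixed open set, each restaurant goes to its cheapest open site; total = fixed + service.
{Loc-1, Loc-2}: C1→Loc-2 2, C2→Loc-1 2, C3→Loc-1 2, C4→Loc-2 4, C5→Loc-1 3, C6→Loc-2 2. Service 15; fixed 29; total 44.
{Loc-1}: C1→Loc-1 6, C2→Loc-1 2, C3→Loc-1 2, C4→Loc-1 9, C5→Loc-1 3, C6→Loc-1 14. Service 36; fixed 14; total 50.
{Loc-2}: service 41 + fixed 15 = 56
{Loc-1, Loc-2, Loc-3}: service 15 + fixed 62 = 77
(All 7 nonempty subsets were checked; Loc-1 and Loc-2 is lowest.)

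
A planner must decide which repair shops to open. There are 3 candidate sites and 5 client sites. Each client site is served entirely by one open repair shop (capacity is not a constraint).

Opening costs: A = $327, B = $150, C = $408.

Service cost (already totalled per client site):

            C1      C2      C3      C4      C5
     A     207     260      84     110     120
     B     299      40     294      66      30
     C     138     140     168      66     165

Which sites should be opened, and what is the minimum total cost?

Open B only; minimum total cost 879.

For any fixed open set, each client site goes to its cheapest open site; total = fixed + service.
{B}: C1→B 299, C2→B 40, C3→B 294, C4→B 66, C5→B 30. Service 729; fixed 150; total 879.
{A, B}: service 427 + fixed 477 = 904
{B, C}: C1→C 138, C2→B 40, C3→C 168, C4→B 66, C5→B 30. Service 442; fixed 558; total 1000.
{A, B, C}: service 358 + fixed 885 = 1243
(All 7 nonempty subsets were checked; B only is lowest.)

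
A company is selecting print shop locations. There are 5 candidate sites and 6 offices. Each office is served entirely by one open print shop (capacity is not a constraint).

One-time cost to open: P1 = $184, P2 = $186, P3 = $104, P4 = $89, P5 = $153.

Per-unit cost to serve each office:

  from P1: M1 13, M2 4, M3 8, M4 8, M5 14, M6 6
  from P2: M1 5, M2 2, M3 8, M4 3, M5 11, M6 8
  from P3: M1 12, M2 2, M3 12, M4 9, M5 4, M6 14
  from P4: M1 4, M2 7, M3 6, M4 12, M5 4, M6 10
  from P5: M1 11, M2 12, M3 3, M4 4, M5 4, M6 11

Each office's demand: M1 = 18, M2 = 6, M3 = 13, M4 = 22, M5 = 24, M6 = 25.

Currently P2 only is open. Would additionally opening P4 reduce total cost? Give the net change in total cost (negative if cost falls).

Yes — net change −123 (cost falls by 123).

Current service cost with {P2}: 736.
Adding P4: each office re-picks its cheapest; new service cost 524, saving 212.
Extra fixed cost: 89. Net change = 89 − 212 = -123.
(Totals: 922 → 799.)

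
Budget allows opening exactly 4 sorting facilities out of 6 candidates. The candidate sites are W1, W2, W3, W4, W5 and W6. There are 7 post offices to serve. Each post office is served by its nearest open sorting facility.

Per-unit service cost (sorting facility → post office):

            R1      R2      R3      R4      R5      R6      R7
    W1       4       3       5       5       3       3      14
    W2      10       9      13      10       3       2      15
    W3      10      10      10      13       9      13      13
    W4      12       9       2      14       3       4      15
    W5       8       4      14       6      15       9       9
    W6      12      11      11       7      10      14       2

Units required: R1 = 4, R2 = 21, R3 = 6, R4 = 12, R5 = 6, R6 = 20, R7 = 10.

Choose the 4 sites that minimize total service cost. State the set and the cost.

Choose W1, W2, W4 and W6; total service cost 229.

With exactly 4 open, each post office uses its cheapest among the chosen.
{W1, W2, W4, W6}: R1→W1 4·4=16, R2→W1 3·21=63, R3→W4 2·6=12, R4→W1 5·12=60, R5→W1 3·6=18, R6→W2 2·20=40, R7→W6 2·10=20. Service cost 229.
{W1, W2, W3, W6}: service cost 247
{W1, W2, W5, W6}: service cost 247
Among all 15 size-4 choices, {W1, W2, W4, W6} is lowest.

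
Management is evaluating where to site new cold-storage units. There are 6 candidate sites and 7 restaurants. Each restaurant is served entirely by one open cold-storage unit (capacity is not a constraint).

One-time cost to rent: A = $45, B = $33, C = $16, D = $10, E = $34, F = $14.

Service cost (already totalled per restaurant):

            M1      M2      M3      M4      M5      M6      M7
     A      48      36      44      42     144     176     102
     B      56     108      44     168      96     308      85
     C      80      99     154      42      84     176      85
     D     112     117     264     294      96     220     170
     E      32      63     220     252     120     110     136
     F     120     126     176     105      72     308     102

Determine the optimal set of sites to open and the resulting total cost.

Open A, C and E; minimum total cost 528.

For any fixed open set, each restaurant goes to its cheapest open site; total = fixed + service.
{A, C, E}: M1→E 32, M2→A 36, M3→A 44, M4→A 42, M5→C 84, M6→E 110, M7→C 85. Service 433; fixed 95; total 528.
{A, C, E, F}: service 421 + fixed 109 = 530
{A, E, F}: service 438 + fixed 93 = 531
{A, B, C, D, E, F}: service 421 + fixed 152 = 573
No other subset beats 528.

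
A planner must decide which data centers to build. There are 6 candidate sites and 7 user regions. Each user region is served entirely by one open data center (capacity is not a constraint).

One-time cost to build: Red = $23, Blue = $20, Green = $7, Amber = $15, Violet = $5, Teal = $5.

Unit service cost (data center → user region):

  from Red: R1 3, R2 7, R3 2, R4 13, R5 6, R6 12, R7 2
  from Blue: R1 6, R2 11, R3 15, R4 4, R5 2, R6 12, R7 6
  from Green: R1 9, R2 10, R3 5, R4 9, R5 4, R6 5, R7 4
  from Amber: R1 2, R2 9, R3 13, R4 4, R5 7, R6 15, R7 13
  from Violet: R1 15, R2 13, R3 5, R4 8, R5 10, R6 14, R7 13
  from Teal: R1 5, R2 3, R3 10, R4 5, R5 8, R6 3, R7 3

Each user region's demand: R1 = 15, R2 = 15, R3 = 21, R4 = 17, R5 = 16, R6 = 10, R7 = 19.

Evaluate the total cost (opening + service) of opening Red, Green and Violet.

Each user region is assigned to its cheapest site among the open ones.
{Red, Green, Violet}: R1→Red 3·15=45, R2→Red 7·15=105, R3→Red 2·21=42, R4→Violet 8·17=136, R5→Green 4·16=64, R6→Green 5·10=50, R7→Red 2·19=38. Service 480; fixed 35; total 515.

Total cost: 515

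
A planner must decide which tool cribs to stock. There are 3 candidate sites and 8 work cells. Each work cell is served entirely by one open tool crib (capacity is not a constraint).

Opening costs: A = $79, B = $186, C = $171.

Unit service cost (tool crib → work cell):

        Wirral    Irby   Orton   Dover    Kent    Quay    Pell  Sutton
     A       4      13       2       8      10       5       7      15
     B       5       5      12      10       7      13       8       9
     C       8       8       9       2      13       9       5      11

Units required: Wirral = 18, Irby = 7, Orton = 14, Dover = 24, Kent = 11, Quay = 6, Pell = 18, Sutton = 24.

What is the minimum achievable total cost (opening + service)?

Minimum total cost: 948

For any fixed open set, each work cell goes to its cheapest open site; total = fixed + service.
{A, C}: Wirral→A 4·18=72, Irby→C 8·7=56, Orton→A 2·14=28, Dover→C 2·24=48, Kent→A 10·11=110, Quay→A 5·6=30, Pell→C 5·18=90, Sutton→C 11·24=264. Service 698; fixed 250; total 948.
{A, B, C}: service 596 + fixed 436 = 1032
{A, B}: service 776 + fixed 265 = 1041
{A}: service 1009 + fixed 79 = 1088
No other subset beats 948.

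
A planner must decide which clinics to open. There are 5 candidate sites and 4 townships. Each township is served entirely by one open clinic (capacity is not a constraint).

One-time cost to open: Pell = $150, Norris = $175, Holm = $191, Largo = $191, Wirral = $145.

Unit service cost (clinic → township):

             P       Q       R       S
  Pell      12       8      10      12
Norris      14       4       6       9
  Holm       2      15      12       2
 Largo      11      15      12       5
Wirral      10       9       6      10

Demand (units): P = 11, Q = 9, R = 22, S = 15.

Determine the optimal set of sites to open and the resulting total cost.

Open Norris and Holm; minimum total cost 586.

For any fixed open set, each township goes to its cheapest open site; total = fixed + service.
{Norris, Holm}: P→Holm 2·11=22, Q→Norris 4·9=36, R→Norris 6·22=132, S→Holm 2·15=30. Service 220; fixed 366; total 586.
{Holm, Wirral}: service 265 + fixed 336 = 601
{Wirral}: P→Wirral 10·11=110, Q→Wirral 9·9=81, R→Wirral 6·22=132, S→Wirral 10·15=150. Service 473; fixed 145; total 618.
{Pell, Norris, Holm, Largo, Wirral}: P→Holm 2·11=22, Q→Norris 4·9=36, R→Norris 6·22=132, S→Holm 2·15=30. Service 220; fixed 852; total 1072.
No other subset beats 586.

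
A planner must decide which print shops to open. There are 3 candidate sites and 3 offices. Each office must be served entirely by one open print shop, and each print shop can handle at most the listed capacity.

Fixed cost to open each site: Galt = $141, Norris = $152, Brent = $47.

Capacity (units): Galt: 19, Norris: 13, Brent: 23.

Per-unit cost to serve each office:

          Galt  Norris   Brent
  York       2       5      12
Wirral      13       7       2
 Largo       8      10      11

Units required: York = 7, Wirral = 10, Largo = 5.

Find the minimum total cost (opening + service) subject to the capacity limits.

Minimum total cost: 206

Open {Brent}: York→Brent 12·7=84, Wirral→Brent 2·10=20, Largo→Brent 11·5=55.
Loads: Brent carries 22/23. Service 159; fixed 47; total 206.
Next best feasible plan costs 262.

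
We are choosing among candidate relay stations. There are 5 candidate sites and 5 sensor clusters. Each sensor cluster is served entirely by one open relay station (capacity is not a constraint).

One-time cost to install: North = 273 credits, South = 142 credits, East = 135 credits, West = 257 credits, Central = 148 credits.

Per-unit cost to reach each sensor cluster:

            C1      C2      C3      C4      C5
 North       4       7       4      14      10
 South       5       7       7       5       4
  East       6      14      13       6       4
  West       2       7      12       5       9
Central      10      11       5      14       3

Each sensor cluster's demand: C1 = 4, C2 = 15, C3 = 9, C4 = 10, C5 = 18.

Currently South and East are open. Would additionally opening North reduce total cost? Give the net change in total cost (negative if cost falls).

No — net change +242 (cost rises by 242).

Current service cost with {South, East}: 310.
Adding North: each sensor cluster re-picks its cheapest; new service cost 279, saving 31.
Extra fixed cost: 273. Net change = 273 − 31 = 242.
(Totals: 587 → 829.)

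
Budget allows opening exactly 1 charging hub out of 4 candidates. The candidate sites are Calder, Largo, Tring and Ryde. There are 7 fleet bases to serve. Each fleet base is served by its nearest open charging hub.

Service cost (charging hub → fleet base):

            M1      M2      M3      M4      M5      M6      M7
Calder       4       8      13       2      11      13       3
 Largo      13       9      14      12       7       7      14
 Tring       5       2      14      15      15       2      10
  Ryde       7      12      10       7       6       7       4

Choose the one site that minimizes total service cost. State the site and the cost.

With exactly 1 open, each fleet base uses its cheapest among the chosen.
{Ryde}: M1→Ryde 7, M2→Ryde 12, M3→Ryde 10, M4→Ryde 7, M5→Ryde 6, M6→Ryde 7, M7→Ryde 4. Service cost 53.
{Calder}: service cost 54
{Tring}: service cost 63
Among all 4 size-1 choices, {Ryde} is lowest.

Choose Ryde only; total service cost 53.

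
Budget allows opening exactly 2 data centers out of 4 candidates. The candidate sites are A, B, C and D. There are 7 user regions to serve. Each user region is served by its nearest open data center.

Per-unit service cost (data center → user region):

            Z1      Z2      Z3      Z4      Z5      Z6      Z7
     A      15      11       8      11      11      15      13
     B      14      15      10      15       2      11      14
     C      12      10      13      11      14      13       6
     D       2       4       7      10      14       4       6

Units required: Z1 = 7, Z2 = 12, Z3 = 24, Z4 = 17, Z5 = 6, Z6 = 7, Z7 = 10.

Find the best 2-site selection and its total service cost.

Choose B and D; total service cost 500.

With exactly 2 open, each user region uses its cheapest among the chosen.
{B, D}: Z1→D 2·7=14, Z2→D 4·12=48, Z3→D 7·24=168, Z4→D 10·17=170, Z5→B 2·6=12, Z6→D 4·7=28, Z7→D 6·10=60. Service cost 500.
{A, D}: service cost 554
{C, D}: service cost 572
Among all 6 size-2 choices, {B, D} is lowest.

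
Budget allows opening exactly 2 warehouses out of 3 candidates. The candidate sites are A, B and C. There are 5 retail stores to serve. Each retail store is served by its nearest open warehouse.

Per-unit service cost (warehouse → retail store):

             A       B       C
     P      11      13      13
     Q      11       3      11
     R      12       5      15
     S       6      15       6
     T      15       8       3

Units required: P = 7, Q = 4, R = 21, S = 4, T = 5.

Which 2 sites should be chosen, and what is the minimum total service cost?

Choose B and C; total service cost 247.

With exactly 2 open, each retail store uses its cheapest among the chosen.
{B, C}: P→B 13·7=91, Q→B 3·4=12, R→B 5·21=105, S→C 6·4=24, T→C 3·5=15. Service cost 247.
{A, B}: service cost 258
{A, C}: service cost 412
Among all 3 size-2 choices, {B, C} is lowest.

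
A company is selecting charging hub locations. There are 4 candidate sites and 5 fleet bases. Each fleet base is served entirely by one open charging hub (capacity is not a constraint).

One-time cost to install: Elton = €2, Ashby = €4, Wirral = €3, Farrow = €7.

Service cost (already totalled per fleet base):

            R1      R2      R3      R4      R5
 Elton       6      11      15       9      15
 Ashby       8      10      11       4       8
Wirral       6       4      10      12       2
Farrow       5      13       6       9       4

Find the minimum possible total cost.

Minimum total cost: 33

For any fixed open set, each fleet base goes to its cheapest open site; total = fixed + service.
{Ashby, Wirral}: R1→Wirral 6, R2→Wirral 4, R3→Wirral 10, R4→Ashby 4, R5→Wirral 2. Service 26; fixed 7; total 33.
{Elton, Ashby, Wirral}: R1→Elton 6, R2→Wirral 4, R3→Wirral 10, R4→Ashby 4, R5→Wirral 2. Service 26; fixed 9; total 35.
{Ashby, Wirral, Farrow}: service 21 + fixed 14 = 35
{Elton, Ashby, Wirral, Farrow}: R1→Farrow 5, R2→Wirral 4, R3→Farrow 6, R4→Ashby 4, R5→Wirral 2. Service 21; fixed 16; total 37.
No other subset beats 33.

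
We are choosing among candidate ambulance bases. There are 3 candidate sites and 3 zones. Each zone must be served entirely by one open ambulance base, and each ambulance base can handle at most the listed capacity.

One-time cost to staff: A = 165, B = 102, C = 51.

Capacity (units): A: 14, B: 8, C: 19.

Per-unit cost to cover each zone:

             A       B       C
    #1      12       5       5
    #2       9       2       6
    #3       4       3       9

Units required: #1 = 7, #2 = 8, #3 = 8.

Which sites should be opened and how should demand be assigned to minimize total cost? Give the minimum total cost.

Open {B, C}: #1→C 5·7=35, #2→C 6·8=48, #3→B 3·8=24.
Loads: B carries 8/8, C carries 15/19. Service 107; fixed 153; total 260.
Next best feasible plan costs 276.

Minimum total cost: 260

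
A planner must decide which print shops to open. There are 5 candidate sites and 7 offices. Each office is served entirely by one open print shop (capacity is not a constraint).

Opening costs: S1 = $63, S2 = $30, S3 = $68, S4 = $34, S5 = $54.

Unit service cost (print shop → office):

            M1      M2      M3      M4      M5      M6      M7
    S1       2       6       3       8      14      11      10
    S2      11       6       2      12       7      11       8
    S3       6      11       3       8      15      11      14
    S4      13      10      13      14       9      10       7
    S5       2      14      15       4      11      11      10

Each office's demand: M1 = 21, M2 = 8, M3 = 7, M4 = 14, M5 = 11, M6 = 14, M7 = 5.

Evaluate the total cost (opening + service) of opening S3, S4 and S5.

Each office is assigned to its cheapest site among the open ones.
{S3, S4, S5}: M1→S5 2·21=42, M2→S4 10·8=80, M3→S3 3·7=21, M4→S5 4·14=56, M5→S4 9·11=99, M6→S4 10·14=140, M7→S4 7·5=35. Service 473; fixed 156; total 629.

Total cost: 629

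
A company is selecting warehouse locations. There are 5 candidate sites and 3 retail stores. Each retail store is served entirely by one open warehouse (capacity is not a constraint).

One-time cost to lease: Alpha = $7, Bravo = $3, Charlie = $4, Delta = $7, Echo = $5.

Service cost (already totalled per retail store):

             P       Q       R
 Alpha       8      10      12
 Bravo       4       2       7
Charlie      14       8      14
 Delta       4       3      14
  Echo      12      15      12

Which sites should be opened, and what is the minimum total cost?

Open Bravo only; minimum total cost 16.

For any fixed open set, each retail store goes to its cheapest open site; total = fixed + service.
{Bravo}: P→Bravo 4, Q→Bravo 2, R→Bravo 7. Service 13; fixed 3; total 16.
{Bravo, Charlie}: service 13 + fixed 7 = 20
{Bravo, Echo}: P→Bravo 4, Q→Bravo 2, R→Bravo 7. Service 13; fixed 8; total 21.
{Alpha, Bravo, Charlie, Delta, Echo}: service 13 + fixed 26 = 39
No other subset beats 16.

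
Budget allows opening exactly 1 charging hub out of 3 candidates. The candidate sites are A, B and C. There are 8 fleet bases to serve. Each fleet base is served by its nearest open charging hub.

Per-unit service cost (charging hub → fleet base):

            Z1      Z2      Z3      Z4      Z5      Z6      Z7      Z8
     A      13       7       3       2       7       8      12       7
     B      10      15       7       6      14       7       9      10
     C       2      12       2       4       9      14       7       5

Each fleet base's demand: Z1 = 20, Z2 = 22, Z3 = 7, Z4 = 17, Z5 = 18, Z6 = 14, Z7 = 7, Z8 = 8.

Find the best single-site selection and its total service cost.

Choose C only; total service cost 833.

With exactly 1 open, each fleet base uses its cheapest among the chosen.
{C}: Z1→C 2·20=40, Z2→C 12·22=264, Z3→C 2·7=14, Z4→C 4·17=68, Z5→C 9·18=162, Z6→C 14·14=196, Z7→C 7·7=49, Z8→C 5·8=40. Service cost 833.
{A}: service cost 847
{B}: service cost 1174
Among all 3 size-1 choices, {C} is lowest.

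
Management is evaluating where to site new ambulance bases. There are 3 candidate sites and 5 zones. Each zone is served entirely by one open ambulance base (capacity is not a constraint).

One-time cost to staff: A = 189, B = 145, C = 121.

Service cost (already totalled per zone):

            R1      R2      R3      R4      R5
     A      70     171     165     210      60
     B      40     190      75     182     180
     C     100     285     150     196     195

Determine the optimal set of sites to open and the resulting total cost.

For any fixed open set, each zone goes to its cheapest open site; total = fixed + service.
{B}: R1→B 40, R2→B 190, R3→B 75, R4→B 182, R5→B 180. Service 667; fixed 145; total 812.
{A, B}: service 528 + fixed 334 = 862
{A}: R1→A 70, R2→A 171, R3→A 165, R4→A 210, R5→A 60. Service 676; fixed 189; total 865.
{A, B, C}: service 528 + fixed 455 = 983
No other subset beats 812.

Open B only; minimum total cost 812.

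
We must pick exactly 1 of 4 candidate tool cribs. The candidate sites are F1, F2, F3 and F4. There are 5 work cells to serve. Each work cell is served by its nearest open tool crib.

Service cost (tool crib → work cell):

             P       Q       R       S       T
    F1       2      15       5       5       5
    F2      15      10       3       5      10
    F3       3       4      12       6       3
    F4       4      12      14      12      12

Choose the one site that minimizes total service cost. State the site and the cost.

With exactly 1 open, each work cell uses its cheapest among the chosen.
{F3}: P→F3 3, Q→F3 4, R→F3 12, S→F3 6, T→F3 3. Service cost 28.
{F1}: service cost 32
{F2}: service cost 43
Among all 4 size-1 choices, {F3} is lowest.

Choose F3 only; total service cost 28.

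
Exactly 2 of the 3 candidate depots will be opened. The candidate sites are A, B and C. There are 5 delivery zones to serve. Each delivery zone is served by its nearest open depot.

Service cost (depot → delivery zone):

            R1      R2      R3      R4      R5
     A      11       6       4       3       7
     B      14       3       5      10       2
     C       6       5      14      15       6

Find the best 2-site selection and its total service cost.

Choose A and B; total service cost 23.

With exactly 2 open, each delivery zone uses its cheapest among the chosen.
{A, B}: R1→A 11, R2→B 3, R3→A 4, R4→A 3, R5→B 2. Service cost 23.
{A, C}: service cost 24
{B, C}: service cost 26
Among all 3 size-2 choices, {A, B} is lowest.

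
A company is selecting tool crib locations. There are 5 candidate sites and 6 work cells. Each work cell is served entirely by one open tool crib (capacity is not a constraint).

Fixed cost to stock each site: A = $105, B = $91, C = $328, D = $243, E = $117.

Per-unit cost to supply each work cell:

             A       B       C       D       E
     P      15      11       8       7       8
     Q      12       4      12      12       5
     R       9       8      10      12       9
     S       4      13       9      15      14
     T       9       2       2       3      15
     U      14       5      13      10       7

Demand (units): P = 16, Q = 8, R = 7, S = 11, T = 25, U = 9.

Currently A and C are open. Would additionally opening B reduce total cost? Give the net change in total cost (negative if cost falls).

Current service cost with {A, C}: 498.
Adding B: each work cell re-picks its cheapest; new service cost 355, saving 143.
Extra fixed cost: 91. Net change = 91 − 143 = -52.
(Totals: 931 → 879.)

Yes — net change −52 (cost falls by 52).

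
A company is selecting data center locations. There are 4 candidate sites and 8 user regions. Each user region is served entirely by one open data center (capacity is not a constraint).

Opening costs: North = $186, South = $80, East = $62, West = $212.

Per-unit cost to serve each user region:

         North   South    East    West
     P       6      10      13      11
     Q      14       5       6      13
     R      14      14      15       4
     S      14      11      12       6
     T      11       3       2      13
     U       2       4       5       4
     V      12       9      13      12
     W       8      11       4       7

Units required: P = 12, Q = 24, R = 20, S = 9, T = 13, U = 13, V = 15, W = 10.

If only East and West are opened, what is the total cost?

Each user region is assigned to its cheapest site among the open ones.
{East, West}: P→West 11·12=132, Q→East 6·24=144, R→West 4·20=80, S→West 6·9=54, T→East 2·13=26, U→West 4·13=52, V→West 12·15=180, W→East 4·10=40. Service 708; fixed 274; total 982.

Total cost: 982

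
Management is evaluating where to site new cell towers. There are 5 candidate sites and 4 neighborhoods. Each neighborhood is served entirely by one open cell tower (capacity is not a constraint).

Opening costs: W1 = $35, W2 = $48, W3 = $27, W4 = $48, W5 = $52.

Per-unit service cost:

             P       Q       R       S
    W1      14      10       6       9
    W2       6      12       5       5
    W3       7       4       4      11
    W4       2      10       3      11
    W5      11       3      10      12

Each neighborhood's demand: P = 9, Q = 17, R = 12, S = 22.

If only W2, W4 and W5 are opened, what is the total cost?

Total cost: 363

Each neighborhood is assigned to its cheapest site among the open ones.
{W2, W4, W5}: P→W4 2·9=18, Q→W5 3·17=51, R→W4 3·12=36, S→W2 5·22=110. Service 215; fixed 148; total 363.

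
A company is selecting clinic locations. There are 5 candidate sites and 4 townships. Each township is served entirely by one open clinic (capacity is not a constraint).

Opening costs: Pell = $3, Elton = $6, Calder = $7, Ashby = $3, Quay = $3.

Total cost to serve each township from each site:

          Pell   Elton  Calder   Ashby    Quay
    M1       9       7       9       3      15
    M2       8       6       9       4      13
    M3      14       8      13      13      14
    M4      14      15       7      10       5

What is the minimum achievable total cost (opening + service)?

Minimum total cost: 31

For any fixed open set, each township goes to its cheapest open site; total = fixed + service.
{Ashby, Quay}: M1→Ashby 3, M2→Ashby 4, M3→Ashby 13, M4→Quay 5. Service 25; fixed 6; total 31.
{Elton, Ashby, Quay}: M1→Ashby 3, M2→Ashby 4, M3→Elton 8, M4→Quay 5. Service 20; fixed 12; total 32.
{Ashby}: M1→Ashby 3, M2→Ashby 4, M3→Ashby 13, M4→Ashby 10. Service 30; fixed 3; total 33.
{Pell, Elton, Calder, Ashby, Quay}: service 20 + fixed 22 = 42
No other subset beats 31.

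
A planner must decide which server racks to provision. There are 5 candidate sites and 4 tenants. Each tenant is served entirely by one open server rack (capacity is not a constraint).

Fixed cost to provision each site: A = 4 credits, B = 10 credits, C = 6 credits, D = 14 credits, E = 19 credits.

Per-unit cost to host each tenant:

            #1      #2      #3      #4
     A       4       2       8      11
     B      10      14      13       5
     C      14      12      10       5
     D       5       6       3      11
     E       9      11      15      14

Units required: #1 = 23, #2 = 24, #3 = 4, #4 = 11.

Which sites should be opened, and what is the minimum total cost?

For any fixed open set, each tenant goes to its cheapest open site; total = fixed + service.
{A, C, D}: #1→A 4·23=92, #2→A 2·24=48, #3→D 3·4=12, #4→C 5·11=55. Service 207; fixed 24; total 231.
{A, B, D}: #1→A 4·23=92, #2→A 2·24=48, #3→D 3·4=12, #4→B 5·11=55. Service 207; fixed 28; total 235.
{A, C}: service 227 + fixed 10 = 237
{A, B, C, D, E}: #1→A 4·23=92, #2→A 2·24=48, #3→D 3·4=12, #4→B 5·11=55. Service 207; fixed 53; total 260.
No other subset beats 231.

Open A, C and D; minimum total cost 231.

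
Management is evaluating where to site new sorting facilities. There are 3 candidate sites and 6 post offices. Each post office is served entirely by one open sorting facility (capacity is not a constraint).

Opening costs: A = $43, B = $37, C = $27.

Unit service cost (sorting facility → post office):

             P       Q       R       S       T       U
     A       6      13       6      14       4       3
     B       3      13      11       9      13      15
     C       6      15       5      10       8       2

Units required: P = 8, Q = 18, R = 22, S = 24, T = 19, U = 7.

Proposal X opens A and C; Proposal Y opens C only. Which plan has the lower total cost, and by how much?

Proposal X: {A, C}: P→A 6·8=48, Q→A 13·18=234, R→C 5·22=110, S→C 10·24=240, T→A 4·19=76, U→C 2·7=14. Service 722; fixed 70; total 792.
Proposal Y: {C}: P→C 6·8=48, Q→C 15·18=270, R→C 5·22=110, S→C 10·24=240, T→C 8·19=152, U→C 2·7=14. Service 834; fixed 27; total 861.
Difference: |792 − 861| = 69.

Proposal X is cheaper by 69.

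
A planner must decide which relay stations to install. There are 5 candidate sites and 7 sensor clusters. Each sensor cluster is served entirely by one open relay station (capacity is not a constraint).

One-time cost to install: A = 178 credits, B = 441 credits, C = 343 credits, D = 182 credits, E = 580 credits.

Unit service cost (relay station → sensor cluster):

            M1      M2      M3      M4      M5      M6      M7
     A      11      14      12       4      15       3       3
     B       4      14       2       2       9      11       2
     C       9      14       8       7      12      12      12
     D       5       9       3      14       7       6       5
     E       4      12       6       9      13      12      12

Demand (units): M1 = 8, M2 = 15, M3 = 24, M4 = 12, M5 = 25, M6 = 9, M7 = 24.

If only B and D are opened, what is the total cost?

Total cost: 1139

Each sensor cluster is assigned to its cheapest site among the open ones.
{B, D}: M1→B 4·8=32, M2→D 9·15=135, M3→B 2·24=48, M4→B 2·12=24, M5→D 7·25=175, M6→D 6·9=54, M7→B 2·24=48. Service 516; fixed 623; total 1139.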